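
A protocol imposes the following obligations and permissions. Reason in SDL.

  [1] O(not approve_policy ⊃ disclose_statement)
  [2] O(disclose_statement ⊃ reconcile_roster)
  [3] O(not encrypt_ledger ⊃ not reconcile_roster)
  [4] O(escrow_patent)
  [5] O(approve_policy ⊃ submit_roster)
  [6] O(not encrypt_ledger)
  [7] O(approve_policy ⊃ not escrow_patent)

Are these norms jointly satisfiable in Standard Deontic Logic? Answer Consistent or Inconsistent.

Premise 4 states O(escrow_patent) outright.
The contrapositive of premise 7 (O(approve_policy ⊃ not escrow_patent)) is O(escrow_patent ⊃ not approve_policy), and O(escrow_patent) is already established, so O(not approve_policy).
With premise 1, O(not approve_policy ⊃ disclose_statement), the K-axiom yields O(disclose_statement).
From O(disclose_statement) and premise 2, O(disclose_statement ⊃ reconcile_roster), we obtain O(reconcile_roster).
Premise 3 is O(not encrypt_ledger ⊃ not reconcile_roster); contrapositively O(reconcile_roster ⊃ encrypt_ledger). Since O(reconcile_roster) holds, K gives O(encrypt_ledger).
Yet premise 6 states O(not encrypt_ledger).
We now have both O(encrypt_ledger) and O(not encrypt_ledger) — encrypt_ledger is simultaneously obligatory and forbidden, violating the D-axiom.

Inconsistent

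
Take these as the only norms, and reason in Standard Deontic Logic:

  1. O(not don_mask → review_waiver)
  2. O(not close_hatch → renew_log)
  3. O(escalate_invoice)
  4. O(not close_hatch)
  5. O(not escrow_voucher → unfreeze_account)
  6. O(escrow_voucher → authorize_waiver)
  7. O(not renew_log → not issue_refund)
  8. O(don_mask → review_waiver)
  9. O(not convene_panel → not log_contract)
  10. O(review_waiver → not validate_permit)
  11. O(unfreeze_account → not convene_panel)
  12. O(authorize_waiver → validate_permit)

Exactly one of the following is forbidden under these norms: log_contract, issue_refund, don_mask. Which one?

log_contract

Premises 8 and 1 are O(don_mask → review_waiver) and O(not don_mask → review_waiver); every ideal world satisfies don_mask or not don_mask, so in either case review_waiver holds — hence O(review_waiver).
Premise 10 is O(review_waiver → not validate_permit); since O(review_waiver), deontic closure gives O(not validate_permit).
Premise 12 is O(authorize_waiver → validate_permit); contrapositively O(not validate_permit → not authorize_waiver). Since O(not validate_permit) holds, K gives O(not authorize_waiver).
Premise 6, O(escrow_voucher → authorize_waiver), contraposes to O(not authorize_waiver → not escrow_voucher); with O(not authorize_waiver) we get O(not escrow_voucher).
From O(not escrow_voucher) and premise 5, O(not escrow_voucher → unfreeze_account), we obtain O(unfreeze_account).
With premise 11, O(unfreeze_account → not convene_panel), the K-axiom yields O(not convene_panel).
Applying K to premise 9 (O(not convene_panel → not log_contract)) and O(not convene_panel) yields O(not log_contract).
So O(not log_contract) holds, i.e. log_contract is forbidden. None of the other listed options is forbidden under the premises.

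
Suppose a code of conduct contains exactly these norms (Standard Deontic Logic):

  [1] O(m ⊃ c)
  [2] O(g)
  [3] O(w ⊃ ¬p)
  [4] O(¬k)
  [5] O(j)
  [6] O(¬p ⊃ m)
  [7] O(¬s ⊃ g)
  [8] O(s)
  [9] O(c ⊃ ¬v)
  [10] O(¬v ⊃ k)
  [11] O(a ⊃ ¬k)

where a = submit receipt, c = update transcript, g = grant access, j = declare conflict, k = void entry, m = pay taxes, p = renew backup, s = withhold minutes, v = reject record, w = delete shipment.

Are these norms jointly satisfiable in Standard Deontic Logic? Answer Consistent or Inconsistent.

Consistent

Premise 7 is O(¬s ⊃ g); even if O(g) held, inferring O(¬s) would be affirming the consequent — invalid.
So O(¬s) is not derivable, and the apparent clash with O(s) does not arise.
A world satisfying every obligation exists (e.g. a=false, c=false, g=true, j=true, k=false, m=false, p=true, s=true, v=true, w=false); no atom is both obligatory and forbidden, so the set is consistent.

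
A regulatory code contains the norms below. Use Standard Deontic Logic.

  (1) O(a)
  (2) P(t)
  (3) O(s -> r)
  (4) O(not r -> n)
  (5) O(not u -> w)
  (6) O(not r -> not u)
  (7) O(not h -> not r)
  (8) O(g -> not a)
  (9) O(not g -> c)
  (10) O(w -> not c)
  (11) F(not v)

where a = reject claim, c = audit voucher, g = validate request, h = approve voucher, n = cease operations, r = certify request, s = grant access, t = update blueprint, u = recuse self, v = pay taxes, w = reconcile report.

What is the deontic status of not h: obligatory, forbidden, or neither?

Forbidden

From premise 1 we have O(a).
Premise 8 is O(g -> not a); contrapositively O(a -> not g). Since O(a) holds, K gives O(not g).
From O(not g) and premise 9, O(not g -> c), we obtain O(c).
Premise 10 is O(w -> not c); contrapositively O(c -> not w). Since O(c) holds, K gives O(not w).
The contrapositive of premise 5 (O(not u -> w)) is O(not w -> u), and O(not w) is already established, so O(u).
The contrapositive of premise 6 (O(not r -> not u)) is O(u -> r), and O(u) is already established, so O(r).
Premise 7 is O(not h -> not r); contrapositively O(r -> h). Since O(r) holds, K gives O(h).
Premises 2, 3, 4, 11 do not contribute to this derivation.
Thus O(h), which is F(not h): not h is forbidden.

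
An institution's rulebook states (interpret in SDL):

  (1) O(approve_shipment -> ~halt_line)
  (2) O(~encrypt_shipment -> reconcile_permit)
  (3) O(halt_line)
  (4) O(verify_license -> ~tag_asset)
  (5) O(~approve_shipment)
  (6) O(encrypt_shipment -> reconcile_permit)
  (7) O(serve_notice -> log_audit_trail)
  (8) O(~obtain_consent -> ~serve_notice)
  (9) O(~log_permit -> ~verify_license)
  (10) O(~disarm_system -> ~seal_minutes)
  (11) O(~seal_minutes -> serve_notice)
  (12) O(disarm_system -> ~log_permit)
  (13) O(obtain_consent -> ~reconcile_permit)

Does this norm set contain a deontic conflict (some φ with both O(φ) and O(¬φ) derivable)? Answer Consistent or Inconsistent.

Consistent

Premise 1 is O(approve_shipment -> ~halt_line), but O(approve_shipment) is not derivable from the premises, so it does not yield O(~halt_line).
So O(~halt_line) is not derivable, and the apparent clash with O(halt_line) does not arise.
A world satisfying every obligation exists (e.g. approve_shipment=false, disarm_system=true, encrypt_shipment=false, halt_line=true, log_audit_trail=false, log_permit=false, obtain_consent=false, reconcile_permit=true, seal_minutes=true, serve_notice=false, tag_asset=false, verify_license=false); no atom is both obligatory and forbidden, so the set is consistent.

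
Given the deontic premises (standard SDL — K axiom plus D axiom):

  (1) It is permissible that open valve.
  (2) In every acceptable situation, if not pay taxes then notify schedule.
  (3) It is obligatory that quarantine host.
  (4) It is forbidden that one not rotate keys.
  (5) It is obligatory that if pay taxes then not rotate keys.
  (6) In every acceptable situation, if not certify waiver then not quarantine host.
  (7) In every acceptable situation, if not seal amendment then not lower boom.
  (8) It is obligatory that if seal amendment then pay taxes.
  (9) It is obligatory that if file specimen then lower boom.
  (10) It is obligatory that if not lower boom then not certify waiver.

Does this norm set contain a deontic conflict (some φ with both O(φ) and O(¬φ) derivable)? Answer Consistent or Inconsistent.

From premise 3 we have O(quarantine_host).
The contrapositive of premise 6 (O(¬certify_waiver → ¬quarantine_host)) is O(quarantine_host → certify_waiver), and O(quarantine_host) is already established, so O(certify_waiver).
The contrapositive of premise 10 (O(¬lower_boom → ¬certify_waiver)) is O(certify_waiver → lower_boom), and O(certify_waiver) is already established, so O(lower_boom).
Premise 7, O(¬seal_amendment → ¬lower_boom), contraposes to O(lower_boom → seal_amendment); with O(lower_boom) we get O(seal_amendment).
With premise 8, O(seal_amendment → pay_taxes), the K-axiom yields O(pay_taxes).
From O(pay_taxes) and premise 5, O(pay_taxes → ¬rotate_keys), we obtain O(¬rotate_keys).
But premise 4, F(¬rotate_keys), means O(rotate_keys).
We now have both O(¬rotate_keys) and O(rotate_keys) — rotate_keys is simultaneously obligatory and forbidden, violating the D-axiom.

Inconsistent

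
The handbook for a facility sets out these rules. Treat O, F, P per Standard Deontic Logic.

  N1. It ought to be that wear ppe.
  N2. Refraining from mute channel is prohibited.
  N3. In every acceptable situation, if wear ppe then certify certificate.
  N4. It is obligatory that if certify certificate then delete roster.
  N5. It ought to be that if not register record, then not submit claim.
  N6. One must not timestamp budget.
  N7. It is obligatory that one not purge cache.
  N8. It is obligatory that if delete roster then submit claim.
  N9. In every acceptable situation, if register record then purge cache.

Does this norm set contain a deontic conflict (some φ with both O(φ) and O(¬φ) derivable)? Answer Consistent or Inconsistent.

From premise 1 we have O(wear_ppe).
Applying K to premise 3 (O(wear_ppe → certify_certificate)) and O(wear_ppe) yields O(certify_certificate).
From O(certify_certificate) and premise 4, O(certify_certificate → delete_roster), we obtain O(delete_roster).
Applying K to premise 8 (O(delete_roster → submit_claim)) and O(delete_roster) yields O(submit_claim).
Premise 5, O(¬register_record → ¬submit_claim), contraposes to O(submit_claim → register_record); with O(submit_claim) we get O(register_record).
Applying K to premise 9 (O(register_record → purge_cache)) and O(register_record) yields O(purge_cache).
However, premise 7 gives O(¬purge_cache).
We now have both O(purge_cache) and O(¬purge_cache) — purge_cache is simultaneously obligatory and forbidden, violating the D-axiom.

Inconsistent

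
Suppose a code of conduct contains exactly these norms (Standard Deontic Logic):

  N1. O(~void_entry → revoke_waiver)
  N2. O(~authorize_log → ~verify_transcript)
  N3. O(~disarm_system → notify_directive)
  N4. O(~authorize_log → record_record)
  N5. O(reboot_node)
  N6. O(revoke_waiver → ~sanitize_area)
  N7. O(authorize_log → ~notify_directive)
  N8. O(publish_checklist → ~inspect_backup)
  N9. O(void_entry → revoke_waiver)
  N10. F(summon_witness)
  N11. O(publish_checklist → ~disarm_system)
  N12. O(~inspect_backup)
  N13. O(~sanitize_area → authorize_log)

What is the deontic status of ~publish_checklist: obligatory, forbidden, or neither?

Obligatory

Premises 9 and 1 cover both cases: O(void_entry → revoke_waiver) and O(~void_entry → revoke_waiver). Since void_entry ∨ ~void_entry is a tautology, O(revoke_waiver) follows.
Applying K to premise 6 (O(revoke_waiver → ~sanitize_area)) and O(revoke_waiver) yields O(~sanitize_area).
Premise 13 is O(~sanitize_area → authorize_log); since O(~sanitize_area), deontic closure gives O(authorize_log).
Premise 7 is O(authorize_log → ~notify_directive); since O(authorize_log), deontic closure gives O(~notify_directive).
The contrapositive of premise 3 (O(~disarm_system → notify_directive)) is O(~notify_directive → disarm_system), and O(~notify_directive) is already established, so O(disarm_system).
Premise 11, O(publish_checklist → ~disarm_system), contraposes to O(disarm_system → ~publish_checklist); with O(disarm_system) we get O(~publish_checklist).
Premises 2, 4, 5, 8, 10, 12 do not contribute to this derivation.
Hence ~publish_checklist is obligatory.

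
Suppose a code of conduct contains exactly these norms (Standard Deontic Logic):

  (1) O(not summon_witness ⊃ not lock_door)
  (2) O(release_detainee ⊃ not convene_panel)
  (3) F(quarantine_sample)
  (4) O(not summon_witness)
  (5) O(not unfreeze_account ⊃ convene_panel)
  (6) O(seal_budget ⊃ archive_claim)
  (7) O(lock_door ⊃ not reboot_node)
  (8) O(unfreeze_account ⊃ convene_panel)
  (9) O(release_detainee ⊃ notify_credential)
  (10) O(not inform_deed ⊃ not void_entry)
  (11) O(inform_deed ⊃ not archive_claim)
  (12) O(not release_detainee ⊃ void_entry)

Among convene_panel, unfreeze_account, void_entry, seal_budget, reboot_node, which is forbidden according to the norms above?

seal_budget

Premises 5 and 8 cover both cases: O(not unfreeze_account ⊃ convene_panel) and O(unfreeze_account ⊃ convene_panel). Since not unfreeze_account ∨ unfreeze_account is a tautology, O(convene_panel) follows.
The contrapositive of premise 2 (O(release_detainee ⊃ not convene_panel)) is O(convene_panel ⊃ not release_detainee), and O(convene_panel) is already established, so O(not release_detainee).
From O(not release_detainee) and premise 12, O(not release_detainee ⊃ void_entry), we obtain O(void_entry).
The contrapositive of premise 10 (O(not inform_deed ⊃ not void_entry)) is O(void_entry ⊃ inform_deed), and O(void_entry) is already established, so O(inform_deed).
With premise 11, O(inform_deed ⊃ not archive_claim), the K-axiom yields O(not archive_claim).
Premise 6, O(seal_budget ⊃ archive_claim), contraposes to O(not archive_claim ⊃ not seal_budget); with O(not archive_claim) we get O(not seal_budget).
So O(not seal_budget) holds, i.e. seal_budget is forbidden. None of the other listed options is forbidden under the premises.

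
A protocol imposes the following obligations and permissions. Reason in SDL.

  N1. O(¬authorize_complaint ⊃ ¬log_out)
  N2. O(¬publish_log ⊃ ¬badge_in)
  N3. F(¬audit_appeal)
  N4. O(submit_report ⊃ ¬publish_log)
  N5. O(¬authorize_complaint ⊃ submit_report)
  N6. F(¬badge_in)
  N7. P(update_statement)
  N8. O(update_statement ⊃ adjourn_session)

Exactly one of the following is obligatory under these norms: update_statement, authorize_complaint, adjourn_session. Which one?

F(¬badge_in) at premise 6 means O(badge_in).
Premise 2, O(¬publish_log ⊃ ¬badge_in), contraposes to O(badge_in ⊃ publish_log); with O(badge_in) we get O(publish_log).
Premise 4, O(submit_report ⊃ ¬publish_log), contraposes to O(publish_log ⊃ ¬submit_report); with O(publish_log) we get O(¬submit_report).
Premise 5 is O(¬authorize_complaint ⊃ submit_report); contrapositively O(¬submit_report ⊃ authorize_complaint). Since O(¬submit_report) holds, K gives O(authorize_complaint).
So O(authorize_complaint) holds — authorize_complaint is obligatory. None of the other listed options is made obligatory by any chain of premises.

authorize_complaint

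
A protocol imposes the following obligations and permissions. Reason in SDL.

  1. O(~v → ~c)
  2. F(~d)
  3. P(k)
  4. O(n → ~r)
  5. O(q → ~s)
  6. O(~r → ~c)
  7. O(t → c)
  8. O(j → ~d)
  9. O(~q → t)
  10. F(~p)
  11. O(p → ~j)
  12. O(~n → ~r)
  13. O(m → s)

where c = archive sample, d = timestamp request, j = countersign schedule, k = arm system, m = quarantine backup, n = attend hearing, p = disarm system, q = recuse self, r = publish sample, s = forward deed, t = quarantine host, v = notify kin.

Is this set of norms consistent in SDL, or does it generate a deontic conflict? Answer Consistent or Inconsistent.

Premise 8 is O(j → ~d), but O(j) is not derivable from the premises, so it does not yield O(~d).
So O(~d) is not derivable, and the apparent clash with O(d) does not arise.
A world satisfying every obligation exists (e.g. c=false, d=true, j=false, k=false, m=false, n=false, p=true, q=true, r=false, s=false, t=false, v=false); no atom is both obligatory and forbidden, so the set is consistent.

Consistent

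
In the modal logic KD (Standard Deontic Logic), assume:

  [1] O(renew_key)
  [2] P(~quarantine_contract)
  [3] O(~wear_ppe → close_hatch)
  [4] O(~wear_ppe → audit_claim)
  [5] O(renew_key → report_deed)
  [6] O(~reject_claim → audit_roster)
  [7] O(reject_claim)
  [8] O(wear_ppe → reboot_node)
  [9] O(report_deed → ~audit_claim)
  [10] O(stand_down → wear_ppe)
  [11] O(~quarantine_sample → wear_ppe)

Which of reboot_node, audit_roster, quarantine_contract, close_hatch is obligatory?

reboot_node

Premise 1 gives O(renew_key).
From O(renew_key) and premise 5, O(renew_key → report_deed), we obtain O(report_deed).
Applying K to premise 9 (O(report_deed → ~audit_claim)) and O(report_deed) yields O(~audit_claim).
Premise 4, O(~wear_ppe → audit_claim), contraposes to O(~audit_claim → wear_ppe); with O(~audit_claim) we get O(wear_ppe).
With premise 8, O(wear_ppe → reboot_node), the K-axiom yields O(reboot_node).
So O(reboot_node) holds — reboot_node is obligatory. None of the other listed options is made obligatory by any chain of premises.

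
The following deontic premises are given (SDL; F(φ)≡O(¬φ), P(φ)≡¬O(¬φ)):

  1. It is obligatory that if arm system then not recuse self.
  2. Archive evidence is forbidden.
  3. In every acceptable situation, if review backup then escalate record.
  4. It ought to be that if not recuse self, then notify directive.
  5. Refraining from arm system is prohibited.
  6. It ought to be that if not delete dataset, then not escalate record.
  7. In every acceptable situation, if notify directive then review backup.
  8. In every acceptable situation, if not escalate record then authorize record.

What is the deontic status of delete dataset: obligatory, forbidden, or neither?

F(¬arm_system) at premise 5 means O(arm_system).
With premise 1, O(arm_system → ¬recuse_self), the K-axiom yields O(¬recuse_self).
Applying K to premise 4 (O(¬recuse_self → notify_directive)) and O(¬recuse_self) yields O(notify_directive).
From O(notify_directive) and premise 7, O(notify_directive → review_backup), we obtain O(review_backup).
With premise 3, O(review_backup → escalate_record), the K-axiom yields O(escalate_record).
Premise 6, O(¬delete_dataset → ¬escalate_record), contraposes to O(escalate_record → delete_dataset); with O(escalate_record) we get O(delete_dataset).
Premises 2, 8 do not contribute to this derivation.
Hence delete_dataset is obligatory.

Obligatory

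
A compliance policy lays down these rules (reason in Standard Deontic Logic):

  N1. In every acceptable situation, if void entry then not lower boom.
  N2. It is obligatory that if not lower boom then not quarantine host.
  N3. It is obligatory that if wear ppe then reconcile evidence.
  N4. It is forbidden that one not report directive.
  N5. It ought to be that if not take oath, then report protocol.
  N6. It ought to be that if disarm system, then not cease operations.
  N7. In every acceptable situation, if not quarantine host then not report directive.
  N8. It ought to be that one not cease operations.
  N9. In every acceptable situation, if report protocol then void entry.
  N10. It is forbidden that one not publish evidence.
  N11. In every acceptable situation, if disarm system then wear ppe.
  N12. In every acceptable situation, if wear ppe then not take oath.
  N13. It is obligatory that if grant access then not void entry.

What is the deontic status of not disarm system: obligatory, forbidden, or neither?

F(¬report_directive) at premise 4 means O(report_directive).
Premise 7, O(¬quarantine_host → ¬report_directive), contraposes to O(report_directive → quarantine_host); with O(report_directive) we get O(quarantine_host).
Premise 2, O(¬lower_boom → ¬quarantine_host), contraposes to O(quarantine_host → lower_boom); with O(quarantine_host) we get O(lower_boom).
Premise 1, O(void_entry → ¬lower_boom), contraposes to O(lower_boom → ¬void_entry); with O(lower_boom) we get O(¬void_entry).
The contrapositive of premise 9 (O(report_protocol → void_entry)) is O(¬void_entry → ¬report_protocol), and O(¬void_entry) is already established, so O(¬report_protocol).
Premise 5, O(¬take_oath → report_protocol), contraposes to O(¬report_protocol → take_oath); with O(¬report_protocol) we get O(take_oath).
Premise 12, O(wear_ppe → ¬take_oath), contraposes to O(take_oath → ¬wear_ppe); with O(take_oath) we get O(¬wear_ppe).
Premise 11 is O(disarm_system → wear_ppe); contrapositively O(¬wear_ppe → ¬disarm_system). Since O(¬wear_ppe) holds, K gives O(¬disarm_system).
Premises 3, 6, 8, 10, 13 do not contribute to this derivation.
Hence ¬disarm_system is obligatory.

Obligatory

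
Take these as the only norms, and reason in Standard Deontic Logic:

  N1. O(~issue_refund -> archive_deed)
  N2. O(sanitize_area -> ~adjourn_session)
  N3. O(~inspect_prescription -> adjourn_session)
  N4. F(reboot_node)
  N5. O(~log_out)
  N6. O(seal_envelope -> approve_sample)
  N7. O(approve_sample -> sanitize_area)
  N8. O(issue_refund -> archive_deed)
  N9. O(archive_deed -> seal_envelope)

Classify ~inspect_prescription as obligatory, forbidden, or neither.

Premises 8 and 1 cover both cases: O(issue_refund -> archive_deed) and O(~issue_refund -> archive_deed). Since issue_refund ∨ ~issue_refund is a tautology, O(archive_deed) follows.
Applying K to premise 9 (O(archive_deed -> seal_envelope)) and O(archive_deed) yields O(seal_envelope).
From O(seal_envelope) and premise 6, O(seal_envelope -> approve_sample), we obtain O(approve_sample).
With premise 7, O(approve_sample -> sanitize_area), the K-axiom yields O(sanitize_area).
Premise 2 is O(sanitize_area -> ~adjourn_session); since O(sanitize_area), deontic closure gives O(~adjourn_session).
The contrapositive of premise 3 (O(~inspect_prescription -> adjourn_session)) is O(~adjourn_session -> inspect_prescription), and O(~adjourn_session) is already established, so O(inspect_prescription).
Premises 4, 5 do not contribute to this derivation.
Thus O(inspect_prescription), which is F(~inspect_prescription): ~inspect_prescription is forbidden.

Forbidden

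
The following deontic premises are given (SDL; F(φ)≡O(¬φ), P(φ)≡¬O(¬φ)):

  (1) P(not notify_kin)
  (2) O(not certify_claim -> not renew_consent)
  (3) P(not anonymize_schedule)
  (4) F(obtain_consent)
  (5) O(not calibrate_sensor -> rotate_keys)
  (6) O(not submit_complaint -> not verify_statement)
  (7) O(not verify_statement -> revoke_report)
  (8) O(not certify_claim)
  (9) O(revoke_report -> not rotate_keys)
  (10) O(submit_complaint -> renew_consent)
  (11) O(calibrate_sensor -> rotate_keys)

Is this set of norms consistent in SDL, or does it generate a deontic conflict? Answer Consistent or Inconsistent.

Inconsistent

By case analysis on calibrate_sensor: premise 11 gives O(calibrate_sensor -> rotate_keys) and premise 5 gives O(not calibrate_sensor -> rotate_keys), so O(rotate_keys) either way.
Premise 9 is O(revoke_report -> not rotate_keys); contrapositively O(rotate_keys -> not revoke_report). Since O(rotate_keys) holds, K gives O(not revoke_report).
The contrapositive of premise 7 (O(not verify_statement -> revoke_report)) is O(not revoke_report -> verify_statement), and O(not revoke_report) is already established, so O(verify_statement).
Premise 6 is O(not submit_complaint -> not verify_statement); contrapositively O(verify_statement -> submit_complaint). Since O(verify_statement) holds, K gives O(submit_complaint).
With premise 10, O(submit_complaint -> renew_consent), the K-axiom yields O(renew_consent).
The contrapositive of premise 2 (O(not certify_claim -> not renew_consent)) is O(renew_consent -> certify_claim), and O(renew_consent) is already established, so O(certify_claim).
But premise 8 directly asserts O(not certify_claim).
We now have both O(certify_claim) and O(not certify_claim) — certify_claim is simultaneously obligatory and forbidden, violating the D-axiom.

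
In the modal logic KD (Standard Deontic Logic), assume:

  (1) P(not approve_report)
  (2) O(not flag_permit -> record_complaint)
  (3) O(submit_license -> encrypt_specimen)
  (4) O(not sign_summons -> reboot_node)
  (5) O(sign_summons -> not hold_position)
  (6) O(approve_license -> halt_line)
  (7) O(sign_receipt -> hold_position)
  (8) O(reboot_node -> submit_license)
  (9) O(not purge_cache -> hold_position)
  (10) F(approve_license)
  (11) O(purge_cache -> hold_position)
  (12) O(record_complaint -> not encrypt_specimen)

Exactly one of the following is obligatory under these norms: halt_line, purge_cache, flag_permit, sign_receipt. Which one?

flag_permit

Premises 11 and 9 cover both cases: O(purge_cache -> hold_position) and O(not purge_cache -> hold_position). Since purge_cache ∨ not purge_cache is a tautology, O(hold_position) follows.
Premise 5 is O(sign_summons -> not hold_position); contrapositively O(hold_position -> not sign_summons). Since O(hold_position) holds, K gives O(not sign_summons).
With premise 4, O(not sign_summons -> reboot_node), the K-axiom yields O(reboot_node).
Premise 8 is O(reboot_node -> submit_license); since O(reboot_node), deontic closure gives O(submit_license).
From O(submit_license) and premise 3, O(submit_license -> encrypt_specimen), we obtain O(encrypt_specimen).
Premise 12 is O(record_complaint -> not encrypt_specimen); contrapositively O(encrypt_specimen -> not record_complaint). Since O(encrypt_specimen) holds, K gives O(not record_complaint).
Premise 2 is O(not flag_permit -> record_complaint); contrapositively O(not record_complaint -> flag_permit). Since O(not record_complaint) holds, K gives O(flag_permit).
So O(flag_permit) holds — flag_permit is obligatory. None of the other listed options is made obligatory by any chain of premises.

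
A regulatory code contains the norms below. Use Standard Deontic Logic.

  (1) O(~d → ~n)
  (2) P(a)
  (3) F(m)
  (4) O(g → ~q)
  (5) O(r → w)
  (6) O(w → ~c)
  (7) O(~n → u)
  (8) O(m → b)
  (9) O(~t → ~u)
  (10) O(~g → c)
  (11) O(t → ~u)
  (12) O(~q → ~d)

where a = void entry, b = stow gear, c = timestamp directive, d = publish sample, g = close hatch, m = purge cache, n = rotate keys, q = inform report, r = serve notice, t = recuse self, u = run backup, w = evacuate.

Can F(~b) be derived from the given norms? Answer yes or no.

Premise 8 is O(m → b), but O(m) is not derivable from the premises, so it does not yield O(b).
No other premise forces O(b). An ideal world satisfying every premise can still have ~b true, so F(~b) is not derivable.

No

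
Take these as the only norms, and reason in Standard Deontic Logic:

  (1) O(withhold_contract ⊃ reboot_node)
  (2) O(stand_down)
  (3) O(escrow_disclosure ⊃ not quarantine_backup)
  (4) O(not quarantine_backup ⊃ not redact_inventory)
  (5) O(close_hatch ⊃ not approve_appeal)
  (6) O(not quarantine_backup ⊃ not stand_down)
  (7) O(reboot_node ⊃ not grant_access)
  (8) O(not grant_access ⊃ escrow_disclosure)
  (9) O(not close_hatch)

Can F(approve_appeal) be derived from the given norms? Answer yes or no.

No

Premise 5 is O(close_hatch ⊃ not approve_appeal), but O(close_hatch) is not derivable from the premises, so it does not yield O(not approve_appeal).
No other premise forces O(not approve_appeal). An ideal world satisfying every premise can still have approve_appeal true, so F(approve_appeal) is not derivable.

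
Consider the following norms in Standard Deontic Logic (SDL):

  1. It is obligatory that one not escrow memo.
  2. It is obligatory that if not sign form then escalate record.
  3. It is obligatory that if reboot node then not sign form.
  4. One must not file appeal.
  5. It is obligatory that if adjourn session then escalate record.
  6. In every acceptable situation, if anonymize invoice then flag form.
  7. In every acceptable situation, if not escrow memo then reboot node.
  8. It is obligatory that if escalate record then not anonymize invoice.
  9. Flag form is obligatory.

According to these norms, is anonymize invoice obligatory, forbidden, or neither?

From premise 1 we have O(¬escrow_memo).
Premise 7 is O(¬escrow_memo → reboot_node); since O(¬escrow_memo), deontic closure gives O(reboot_node).
Applying K to premise 3 (O(reboot_node → ¬sign_form)) and O(reboot_node) yields O(¬sign_form).
Premise 2 is O(¬sign_form → escalate_record); since O(¬sign_form), deontic closure gives O(escalate_record).
Applying K to premise 8 (O(escalate_record → ¬anonymize_invoice)) and O(escalate_record) yields O(¬anonymize_invoice).
Premises 4, 5, 6, 9 do not contribute to this derivation.
Thus O(¬anonymize_invoice), which is F(anonymize_invoice): anonymize_invoice is forbidden.

Forbidden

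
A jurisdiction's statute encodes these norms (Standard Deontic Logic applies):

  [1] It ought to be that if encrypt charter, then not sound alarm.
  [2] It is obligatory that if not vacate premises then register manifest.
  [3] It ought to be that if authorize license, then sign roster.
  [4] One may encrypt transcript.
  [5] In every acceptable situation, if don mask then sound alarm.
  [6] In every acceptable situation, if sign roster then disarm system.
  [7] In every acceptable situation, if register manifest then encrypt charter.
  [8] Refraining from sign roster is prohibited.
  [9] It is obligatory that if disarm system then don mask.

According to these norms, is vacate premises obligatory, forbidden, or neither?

Obligatory

Premise 8 is F(¬sign_roster), i.e. O(sign_roster).
From O(sign_roster) and premise 6, O(sign_roster → disarm_system), we obtain O(disarm_system).
Premise 9 is O(disarm_system → don_mask); since O(disarm_system), deontic closure gives O(don_mask).
From O(don_mask) and premise 5, O(don_mask → sound_alarm), we obtain O(sound_alarm).
The contrapositive of premise 1 (O(encrypt_charter → ¬sound_alarm)) is O(sound_alarm → ¬encrypt_charter), and O(sound_alarm) is already established, so O(¬encrypt_charter).
Premise 7 is O(register_manifest → encrypt_charter); contrapositively O(¬encrypt_charter → ¬register_manifest). Since O(¬encrypt_charter) holds, K gives O(¬register_manifest).
Premise 2 is O(¬vacate_premises → register_manifest); contrapositively O(¬register_manifest → vacate_premises). Since O(¬register_manifest) holds, K gives O(vacate_premises).
Premises 3, 4 do not contribute to this derivation.
Hence vacate_premises is obligatory.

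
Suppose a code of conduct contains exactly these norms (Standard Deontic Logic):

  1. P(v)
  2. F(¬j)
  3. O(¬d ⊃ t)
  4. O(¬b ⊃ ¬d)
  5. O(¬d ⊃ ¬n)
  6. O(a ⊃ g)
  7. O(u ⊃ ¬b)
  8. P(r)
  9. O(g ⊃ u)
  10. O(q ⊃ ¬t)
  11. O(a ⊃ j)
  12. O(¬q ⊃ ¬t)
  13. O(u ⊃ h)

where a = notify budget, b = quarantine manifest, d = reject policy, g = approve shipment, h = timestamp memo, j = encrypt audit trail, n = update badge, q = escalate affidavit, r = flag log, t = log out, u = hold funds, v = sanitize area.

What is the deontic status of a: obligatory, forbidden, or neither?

Premises 10 and 12 cover both cases: O(q ⊃ ¬t) and O(¬q ⊃ ¬t). Since q ∨ ¬q is a tautology, O(¬t) follows.
Premise 3 is O(¬d ⊃ t); contrapositively O(¬t ⊃ d). Since O(¬t) holds, K gives O(d).
The contrapositive of premise 4 (O(¬b ⊃ ¬d)) is O(d ⊃ b), and O(d) is already established, so O(b).
The contrapositive of premise 7 (O(u ⊃ ¬b)) is O(b ⊃ ¬u), and O(b) is already established, so O(¬u).
Premise 9 is O(g ⊃ u); contrapositively O(¬u ⊃ ¬g). Since O(¬u) holds, K gives O(¬g).
Premise 6 is O(a ⊃ g); contrapositively O(¬g ⊃ ¬a). Since O(¬g) holds, K gives O(¬a).
Premises 1, 2, 5, 8, 11, 13 do not contribute to this derivation.
Thus O(¬a), which is F(a): a is forbidden.

Forbidden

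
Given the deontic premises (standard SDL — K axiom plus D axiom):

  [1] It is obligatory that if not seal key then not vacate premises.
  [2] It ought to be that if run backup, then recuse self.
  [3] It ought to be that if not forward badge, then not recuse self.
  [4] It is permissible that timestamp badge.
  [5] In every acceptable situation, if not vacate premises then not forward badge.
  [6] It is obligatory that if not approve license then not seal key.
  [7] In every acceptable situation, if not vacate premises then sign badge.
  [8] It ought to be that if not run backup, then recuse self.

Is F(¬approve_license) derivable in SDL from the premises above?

Premises 2 and 8 cover both cases: O(run_backup → recuse_self) and O(¬run_backup → recuse_self). Since run_backup ∨ ¬run_backup is a tautology, O(recuse_self) follows.
Premise 3 is O(¬forward_badge → ¬recuse_self); contrapositively O(recuse_self → forward_badge). Since O(recuse_self) holds, K gives O(forward_badge).
Premise 5 is O(¬vacate_premises → ¬forward_badge); contrapositively O(forward_badge → vacate_premises). Since O(forward_badge) holds, K gives O(vacate_premises).
Premise 1, O(¬seal_key → ¬vacate_premises), contraposes to O(vacate_premises → seal_key); with O(vacate_premises) we get O(seal_key).
Premise 6, O(¬approve_license → ¬seal_key), contraposes to O(seal_key → approve_license); with O(seal_key) we get O(approve_license).
Premises 4, 7 do not contribute to this derivation.
So O(approve_license) holds, i.e. F(¬approve_license). The claim follows.

Yes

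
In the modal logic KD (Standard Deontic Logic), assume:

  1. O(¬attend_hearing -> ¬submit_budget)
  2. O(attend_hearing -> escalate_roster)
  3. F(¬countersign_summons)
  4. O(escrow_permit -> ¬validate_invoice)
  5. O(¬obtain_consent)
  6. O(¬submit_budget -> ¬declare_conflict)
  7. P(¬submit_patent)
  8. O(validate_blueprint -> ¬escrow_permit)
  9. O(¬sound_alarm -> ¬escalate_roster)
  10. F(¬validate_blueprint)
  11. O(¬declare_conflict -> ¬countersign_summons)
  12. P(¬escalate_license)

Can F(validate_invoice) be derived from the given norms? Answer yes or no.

No

Premise 4 is O(escrow_permit -> ¬validate_invoice), but O(escrow_permit) is not derivable from the premises, so it does not yield O(¬validate_invoice).
No other premise forces O(¬validate_invoice). An ideal world satisfying every premise can still have validate_invoice true, so F(validate_invoice) is not derivable.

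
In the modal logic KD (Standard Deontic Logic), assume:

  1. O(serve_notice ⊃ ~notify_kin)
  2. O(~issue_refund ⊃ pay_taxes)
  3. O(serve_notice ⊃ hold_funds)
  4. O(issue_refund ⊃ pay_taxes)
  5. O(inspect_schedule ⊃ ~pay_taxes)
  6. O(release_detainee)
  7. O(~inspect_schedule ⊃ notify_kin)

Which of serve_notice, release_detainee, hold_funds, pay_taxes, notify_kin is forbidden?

Premises 2 and 4 cover both cases: O(~issue_refund ⊃ pay_taxes) and O(issue_refund ⊃ pay_taxes). Since ~issue_refund ∨ issue_refund is a tautology, O(pay_taxes) follows.
The contrapositive of premise 5 (O(inspect_schedule ⊃ ~pay_taxes)) is O(pay_taxes ⊃ ~inspect_schedule), and O(pay_taxes) is already established, so O(~inspect_schedule).
With premise 7, O(~inspect_schedule ⊃ notify_kin), the K-axiom yields O(notify_kin).
Premise 1, O(serve_notice ⊃ ~notify_kin), contraposes to O(notify_kin ⊃ ~serve_notice); with O(notify_kin) we get O(~serve_notice).
So O(~serve_notice) holds, i.e. serve_notice is forbidden. None of the other listed options is forbidden under the premises.

serve_notice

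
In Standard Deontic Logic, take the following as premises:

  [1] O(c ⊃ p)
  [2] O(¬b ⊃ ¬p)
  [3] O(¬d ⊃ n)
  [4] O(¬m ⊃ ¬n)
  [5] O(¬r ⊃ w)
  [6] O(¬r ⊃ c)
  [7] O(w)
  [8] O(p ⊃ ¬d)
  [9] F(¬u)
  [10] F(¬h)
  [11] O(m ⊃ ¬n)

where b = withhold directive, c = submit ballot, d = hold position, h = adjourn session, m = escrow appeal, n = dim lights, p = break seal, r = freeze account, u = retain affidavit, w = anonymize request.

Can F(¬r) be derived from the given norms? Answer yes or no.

By case analysis on m: premise 11 gives O(m ⊃ ¬n) and premise 4 gives O(¬m ⊃ ¬n), so O(¬n) either way.
The contrapositive of premise 3 (O(¬d ⊃ n)) is O(¬n ⊃ d), and O(¬n) is already established, so O(d).
Premise 8 is O(p ⊃ ¬d); contrapositively O(d ⊃ ¬p). Since O(d) holds, K gives O(¬p).
Premise 1, O(c ⊃ p), contraposes to O(¬p ⊃ ¬c); with O(¬p) we get O(¬c).
Premise 6, O(¬r ⊃ c), contraposes to O(¬c ⊃ r); with O(¬c) we get O(r).
Premises 2, 5, 7, 9, 10 do not contribute to this derivation.
So O(r) holds, i.e. F(¬r). The claim follows.

Yes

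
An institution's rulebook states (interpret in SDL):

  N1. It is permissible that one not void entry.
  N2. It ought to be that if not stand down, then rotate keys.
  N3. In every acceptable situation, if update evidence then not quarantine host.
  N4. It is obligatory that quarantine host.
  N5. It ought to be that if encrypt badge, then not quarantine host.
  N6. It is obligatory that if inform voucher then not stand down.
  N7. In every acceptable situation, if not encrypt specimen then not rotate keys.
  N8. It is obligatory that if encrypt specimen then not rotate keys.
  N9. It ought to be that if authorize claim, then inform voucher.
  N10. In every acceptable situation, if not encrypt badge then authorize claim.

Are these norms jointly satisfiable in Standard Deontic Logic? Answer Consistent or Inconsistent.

Inconsistent

Premises 8 and 7 are O(encrypt_specimen → ¬rotate_keys) and O(¬encrypt_specimen → ¬rotate_keys); every ideal world satisfies encrypt_specimen or ¬encrypt_specimen, so in either case ¬rotate_keys holds — hence O(¬rotate_keys).
Premise 2 is O(¬stand_down → rotate_keys); contrapositively O(¬rotate_keys → stand_down). Since O(¬rotate_keys) holds, K gives O(stand_down).
Premise 6, O(inform_voucher → ¬stand_down), contraposes to O(stand_down → ¬inform_voucher); with O(stand_down) we get O(¬inform_voucher).
Premise 9, O(authorize_claim → inform_voucher), contraposes to O(¬inform_voucher → ¬authorize_claim); with O(¬inform_voucher) we get O(¬authorize_claim).
Premise 10, O(¬encrypt_badge → authorize_claim), contraposes to O(¬authorize_claim → encrypt_badge); with O(¬authorize_claim) we get O(encrypt_badge).
From O(encrypt_badge) and premise 5, O(encrypt_badge → ¬quarantine_host), we obtain O(¬quarantine_host).
But premise 4 directly asserts O(quarantine_host).
We now have both O(¬quarantine_host) and O(quarantine_host) — quarantine_host is simultaneously obligatory and forbidden, violating the D-axiom.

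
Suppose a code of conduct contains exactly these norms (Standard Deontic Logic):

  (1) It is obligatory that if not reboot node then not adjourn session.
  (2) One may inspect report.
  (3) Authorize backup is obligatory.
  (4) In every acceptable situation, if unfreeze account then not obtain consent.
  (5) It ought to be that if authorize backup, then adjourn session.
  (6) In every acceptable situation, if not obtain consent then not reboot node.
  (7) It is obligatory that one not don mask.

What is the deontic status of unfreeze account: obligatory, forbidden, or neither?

Forbidden

From premise 3 we have O(authorize_backup).
Premise 5 is O(authorize_backup → adjourn_session); since O(authorize_backup), deontic closure gives O(adjourn_session).
The contrapositive of premise 1 (O(¬reboot_node → ¬adjourn_session)) is O(adjourn_session → reboot_node), and O(adjourn_session) is already established, so O(reboot_node).
Premise 6, O(¬obtain_consent → ¬reboot_node), contraposes to O(reboot_node → obtain_consent); with O(reboot_node) we get O(obtain_consent).
Premise 4 is O(unfreeze_account → ¬obtain_consent); contrapositively O(obtain_consent → ¬unfreeze_account). Since O(obtain_consent) holds, K gives O(¬unfreeze_account).
Premises 2, 7 do not contribute to this derivation.
Thus O(¬unfreeze_account), which is F(unfreeze_account): unfreeze_account is forbidden.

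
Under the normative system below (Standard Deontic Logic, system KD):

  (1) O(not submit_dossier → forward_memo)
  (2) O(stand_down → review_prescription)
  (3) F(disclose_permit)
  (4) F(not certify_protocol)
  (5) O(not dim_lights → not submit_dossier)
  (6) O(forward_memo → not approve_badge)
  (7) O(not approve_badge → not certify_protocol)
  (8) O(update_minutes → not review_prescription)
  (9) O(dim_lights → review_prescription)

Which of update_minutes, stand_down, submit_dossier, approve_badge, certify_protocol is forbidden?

update_minutes

F(not certify_protocol) at premise 4 means O(certify_protocol).
Premise 7 is O(not approve_badge → not certify_protocol); contrapositively O(certify_protocol → approve_badge). Since O(certify_protocol) holds, K gives O(approve_badge).
Premise 6, O(forward_memo → not approve_badge), contraposes to O(approve_badge → not forward_memo); with O(approve_badge) we get O(not forward_memo).
Premise 1, O(not submit_dossier → forward_memo), contraposes to O(not forward_memo → submit_dossier); with O(not forward_memo) we get O(submit_dossier).
Premise 5, O(not dim_lights → not submit_dossier), contraposes to O(submit_dossier → dim_lights); with O(submit_dossier) we get O(dim_lights).
Premise 9 is O(dim_lights → review_prescription); since O(dim_lights), deontic closure gives O(review_prescription).
Premise 8, O(update_minutes → not review_prescription), contraposes to O(review_prescription → not update_minutes); with O(review_prescription) we get O(not update_minutes).
So O(not update_minutes) holds, i.e. update_minutes is forbidden. None of the other listed options is forbidden under the premises.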